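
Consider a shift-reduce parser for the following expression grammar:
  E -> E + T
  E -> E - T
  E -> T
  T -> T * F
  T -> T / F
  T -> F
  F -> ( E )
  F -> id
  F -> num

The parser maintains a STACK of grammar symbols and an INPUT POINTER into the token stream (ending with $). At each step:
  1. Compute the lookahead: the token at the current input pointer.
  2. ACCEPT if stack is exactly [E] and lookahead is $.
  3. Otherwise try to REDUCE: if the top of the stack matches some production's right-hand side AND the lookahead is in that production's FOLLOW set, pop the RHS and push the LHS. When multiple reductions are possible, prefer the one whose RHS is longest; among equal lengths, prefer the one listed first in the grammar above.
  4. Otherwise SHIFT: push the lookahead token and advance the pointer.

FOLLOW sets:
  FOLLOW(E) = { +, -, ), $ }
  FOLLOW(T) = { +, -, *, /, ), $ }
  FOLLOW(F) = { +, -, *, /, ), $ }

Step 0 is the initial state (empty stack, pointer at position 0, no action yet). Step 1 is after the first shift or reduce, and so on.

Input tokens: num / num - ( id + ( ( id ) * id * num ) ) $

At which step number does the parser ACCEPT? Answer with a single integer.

Answer: 42

Derivation:
Step 1: shift num. Stack=[num] ptr=1 lookahead=/ remaining=[/ num - ( id + ( ( id ) * id * num ) ) $]
Step 2: reduce F->num. Stack=[F] ptr=1 lookahead=/ remaining=[/ num - ( id + ( ( id ) * id * num ) ) $]
Step 3: reduce T->F. Stack=[T] ptr=1 lookahead=/ remaining=[/ num - ( id + ( ( id ) * id * num ) ) $]
Step 4: shift /. Stack=[T /] ptr=2 lookahead=num remaining=[num - ( id + ( ( id ) * id * num ) ) $]
Step 5: shift num. Stack=[T / num] ptr=3 lookahead=- remaining=[- ( id + ( ( id ) * id * num ) ) $]
Step 6: reduce F->num. Stack=[T / F] ptr=3 lookahead=- remaining=[- ( id + ( ( id ) * id * num ) ) $]
Step 7: reduce T->T / F. Stack=[T] ptr=3 lookahead=- remaining=[- ( id + ( ( id ) * id * num ) ) $]
Step 8: reduce E->T. Stack=[E] ptr=3 lookahead=- remaining=[- ( id + ( ( id ) * id * num ) ) $]
Step 9: shift -. Stack=[E -] ptr=4 lookahead=( remaining=[( id + ( ( id ) * id * num ) ) $]
Step 10: shift (. Stack=[E - (] ptr=5 lookahead=id remaining=[id + ( ( id ) * id * num ) ) $]
Step 11: shift id. Stack=[E - ( id] ptr=6 lookahead=+ remaining=[+ ( ( id ) * id * num ) ) $]
Step 12: reduce F->id. Stack=[E - ( F] ptr=6 lookahead=+ remaining=[+ ( ( id ) * id * num ) ) $]
Step 13: reduce T->F. Stack=[E - ( T] ptr=6 lookahead=+ remaining=[+ ( ( id ) * id * num ) ) $]
Step 14: reduce E->T. Stack=[E - ( E] ptr=6 lookahead=+ remaining=[+ ( ( id ) * id * num ) ) $]
Step 15: shift +. Stack=[E - ( E +] ptr=7 lookahead=( remaining=[( ( id ) * id * num ) ) $]
Step 16: shift (. Stack=[E - ( E + (] ptr=8 lookahead=( remaining=[( id ) * id * num ) ) $]
Step 17: shift (. Stack=[E - ( E + ( (] ptr=9 lookahead=id remaining=[id ) * id * num ) ) $]
Step 18: shift id. Stack=[E - ( E + ( ( id] ptr=10 lookahead=) remaining=[) * id * num ) ) $]
Step 19: reduce F->id. Stack=[E - ( E + ( ( F] ptr=10 lookahead=) remaining=[) * id * num ) ) $]
Step 20: reduce T->F. Stack=[E - ( E + ( ( T] ptr=10 lookahead=) remaining=[) * id * num ) ) $]
Step 21: reduce E->T. Stack=[E - ( E + ( ( E] ptr=10 lookahead=) remaining=[) * id * num ) ) $]
Step 22: shift ). Stack=[E - ( E + ( ( E )] ptr=11 lookahead=* remaining=[* id * num ) ) $]
Step 23: reduce F->( E ). Stack=[E - ( E + ( F] ptr=11 lookahead=* remaining=[* id * num ) ) $]
Step 24: reduce T->F. Stack=[E - ( E + ( T] ptr=11 lookahead=* remaining=[* id * num ) ) $]
Step 25: shift *. Stack=[E - ( E + ( T *] ptr=12 lookahead=id remaining=[id * num ) ) $]
Step 26: shift id. Stack=[E - ( E + ( T * id] ptr=13 lookahead=* remaining=[* num ) ) $]
Step 27: reduce F->id. Stack=[E - ( E + ( T * F] ptr=13 lookahead=* remaining=[* num ) ) $]
Step 28: reduce T->T * F. Stack=[E - ( E + ( T] ptr=13 lookahead=* remaining=[* num ) ) $]
Step 29: shift *. Stack=[E - ( E + ( T *] ptr=14 lookahead=num remaining=[num ) ) $]
Step 30: shift num. Stack=[E - ( E + ( T * num] ptr=15 lookahead=) remaining=[) ) $]
Step 31: reduce F->num. Stack=[E - ( E + ( T * F] ptr=15 lookahead=) remaining=[) ) $]
Step 32: reduce T->T * F. Stack=[E - ( E + ( T] ptr=15 lookahead=) remaining=[) ) $]
Step 33: reduce E->T. Stack=[E - ( E + ( E] ptr=15 lookahead=) remaining=[) ) $]
Step 34: shift ). Stack=[E - ( E + ( E )] ptr=16 lookahead=) remaining=[) $]
Step 35: reduce F->( E ). Stack=[E - ( E + F] ptr=16 lookahead=) remaining=[) $]
Step 36: reduce T->F. Stack=[E - ( E + T] ptr=16 lookahead=) remaining=[) $]
Step 37: reduce E->E + T. Stack=[E - ( E] ptr=16 lookahead=) remaining=[) $]
Step 38: shift ). Stack=[E - ( E )] ptr=17 lookahead=$ remaining=[$]
Step 39: reduce F->( E ). Stack=[E - F] ptr=17 lookahead=$ remaining=[$]
Step 40: reduce T->F. Stack=[E - T] ptr=17 lookahead=$ remaining=[$]
Step 41: reduce E->E - T. Stack=[E] ptr=17 lookahead=$ remaining=[$]
Step 42: accept. Stack=[E] ptr=17 lookahead=$ remaining=[$]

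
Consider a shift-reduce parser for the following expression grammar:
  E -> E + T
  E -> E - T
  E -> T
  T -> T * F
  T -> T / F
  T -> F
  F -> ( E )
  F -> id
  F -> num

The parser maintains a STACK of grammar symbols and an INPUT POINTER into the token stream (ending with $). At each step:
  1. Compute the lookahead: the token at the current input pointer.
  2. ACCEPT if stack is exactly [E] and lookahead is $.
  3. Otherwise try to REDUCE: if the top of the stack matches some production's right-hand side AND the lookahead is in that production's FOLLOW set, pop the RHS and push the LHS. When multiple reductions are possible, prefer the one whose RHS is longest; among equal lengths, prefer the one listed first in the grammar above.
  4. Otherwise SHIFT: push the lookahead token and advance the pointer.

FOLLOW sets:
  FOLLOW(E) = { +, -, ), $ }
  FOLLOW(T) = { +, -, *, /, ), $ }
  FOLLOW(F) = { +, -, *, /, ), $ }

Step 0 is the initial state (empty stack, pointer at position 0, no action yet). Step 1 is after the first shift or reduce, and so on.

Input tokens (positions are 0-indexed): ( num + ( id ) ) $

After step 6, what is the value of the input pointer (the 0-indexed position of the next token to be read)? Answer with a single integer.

Answer: 3

Derivation:
Step 1: shift (. Stack=[(] ptr=1 lookahead=num remaining=[num + ( id ) ) $]
Step 2: shift num. Stack=[( num] ptr=2 lookahead=+ remaining=[+ ( id ) ) $]
Step 3: reduce F->num. Stack=[( F] ptr=2 lookahead=+ remaining=[+ ( id ) ) $]
Step 4: reduce T->F. Stack=[( T] ptr=2 lookahead=+ remaining=[+ ( id ) ) $]
Step 5: reduce E->T. Stack=[( E] ptr=2 lookahead=+ remaining=[+ ( id ) ) $]
Step 6: shift +. Stack=[( E +] ptr=3 lookahead=( remaining=[( id ) ) $]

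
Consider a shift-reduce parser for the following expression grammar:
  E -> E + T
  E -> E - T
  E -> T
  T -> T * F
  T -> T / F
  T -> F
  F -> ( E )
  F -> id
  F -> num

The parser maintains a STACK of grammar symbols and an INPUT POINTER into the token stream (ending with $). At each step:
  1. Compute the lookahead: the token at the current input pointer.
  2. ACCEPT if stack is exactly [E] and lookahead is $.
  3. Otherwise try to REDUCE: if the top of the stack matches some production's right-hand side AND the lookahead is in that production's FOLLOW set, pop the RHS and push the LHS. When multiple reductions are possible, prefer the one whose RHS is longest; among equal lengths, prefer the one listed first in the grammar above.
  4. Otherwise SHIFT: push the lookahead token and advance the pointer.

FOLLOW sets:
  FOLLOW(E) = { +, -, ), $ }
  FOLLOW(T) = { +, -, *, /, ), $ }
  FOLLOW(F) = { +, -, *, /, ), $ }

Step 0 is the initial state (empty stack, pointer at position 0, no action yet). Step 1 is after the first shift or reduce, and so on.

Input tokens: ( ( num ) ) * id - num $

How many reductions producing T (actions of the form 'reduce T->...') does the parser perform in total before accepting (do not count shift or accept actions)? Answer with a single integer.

Answer: 5

Derivation:
Step 1: shift (. Stack=[(] ptr=1 lookahead=( remaining=[( num ) ) * id - num $]
Step 2: shift (. Stack=[( (] ptr=2 lookahead=num remaining=[num ) ) * id - num $]
Step 3: shift num. Stack=[( ( num] ptr=3 lookahead=) remaining=[) ) * id - num $]
Step 4: reduce F->num. Stack=[( ( F] ptr=3 lookahead=) remaining=[) ) * id - num $]
Step 5: reduce T->F. Stack=[( ( T] ptr=3 lookahead=) remaining=[) ) * id - num $]
Step 6: reduce E->T. Stack=[( ( E] ptr=3 lookahead=) remaining=[) ) * id - num $]
Step 7: shift ). Stack=[( ( E )] ptr=4 lookahead=) remaining=[) * id - num $]
Step 8: reduce F->( E ). Stack=[( F] ptr=4 lookahead=) remaining=[) * id - num $]
Step 9: reduce T->F. Stack=[( T] ptr=4 lookahead=) remaining=[) * id - num $]
Step 10: reduce E->T. Stack=[( E] ptr=4 lookahead=) remaining=[) * id - num $]
Step 11: shift ). Stack=[( E )] ptr=5 lookahead=* remaining=[* id - num $]
Step 12: reduce F->( E ). Stack=[F] ptr=5 lookahead=* remaining=[* id - num $]
Step 13: reduce T->F. Stack=[T] ptr=5 lookahead=* remaining=[* id - num $]
Step 14: shift *. Stack=[T *] ptr=6 lookahead=id remaining=[id - num $]
Step 15: shift id. Stack=[T * id] ptr=7 lookahead=- remaining=[- num $]
Step 16: reduce F->id. Stack=[T * F] ptr=7 lookahead=- remaining=[- num $]
Step 17: reduce T->T * F. Stack=[T] ptr=7 lookahead=- remaining=[- num $]
Step 18: reduce E->T. Stack=[E] ptr=7 lookahead=- remaining=[- num $]
Step 19: shift -. Stack=[E -] ptr=8 lookahead=num remaining=[num $]
Step 20: shift num. Stack=[E - num] ptr=9 lookahead=$ remaining=[$]
Step 21: reduce F->num. Stack=[E - F] ptr=9 lookahead=$ remaining=[$]
Step 22: reduce T->F. Stack=[E - T] ptr=9 lookahead=$ remaining=[$]
Step 23: reduce E->E - T. Stack=[E] ptr=9 lookahead=$ remaining=[$]
Step 24: accept. Stack=[E] ptr=9 lookahead=$ remaining=[$]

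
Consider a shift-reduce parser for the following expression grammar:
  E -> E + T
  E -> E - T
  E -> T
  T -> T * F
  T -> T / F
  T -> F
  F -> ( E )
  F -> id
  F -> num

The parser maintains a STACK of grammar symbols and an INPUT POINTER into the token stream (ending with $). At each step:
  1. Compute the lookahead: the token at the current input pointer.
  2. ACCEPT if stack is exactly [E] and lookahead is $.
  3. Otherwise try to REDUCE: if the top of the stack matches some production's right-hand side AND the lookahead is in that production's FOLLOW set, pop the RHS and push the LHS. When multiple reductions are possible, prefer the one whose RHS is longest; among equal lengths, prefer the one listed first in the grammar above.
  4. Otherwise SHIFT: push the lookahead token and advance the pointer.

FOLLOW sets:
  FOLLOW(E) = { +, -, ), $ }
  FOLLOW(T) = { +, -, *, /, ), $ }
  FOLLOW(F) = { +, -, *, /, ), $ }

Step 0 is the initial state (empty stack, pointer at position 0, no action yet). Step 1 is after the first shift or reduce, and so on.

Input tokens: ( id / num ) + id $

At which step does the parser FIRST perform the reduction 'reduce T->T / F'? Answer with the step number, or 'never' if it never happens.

Step 1: shift (. Stack=[(] ptr=1 lookahead=id remaining=[id / num ) + id $]
Step 2: shift id. Stack=[( id] ptr=2 lookahead=/ remaining=[/ num ) + id $]
Step 3: reduce F->id. Stack=[( F] ptr=2 lookahead=/ remaining=[/ num ) + id $]
Step 4: reduce T->F. Stack=[( T] ptr=2 lookahead=/ remaining=[/ num ) + id $]
Step 5: shift /. Stack=[( T /] ptr=3 lookahead=num remaining=[num ) + id $]
Step 6: shift num. Stack=[( T / num] ptr=4 lookahead=) remaining=[) + id $]
Step 7: reduce F->num. Stack=[( T / F] ptr=4 lookahead=) remaining=[) + id $]
Step 8: reduce T->T / F. Stack=[( T] ptr=4 lookahead=) remaining=[) + id $]

Answer: 8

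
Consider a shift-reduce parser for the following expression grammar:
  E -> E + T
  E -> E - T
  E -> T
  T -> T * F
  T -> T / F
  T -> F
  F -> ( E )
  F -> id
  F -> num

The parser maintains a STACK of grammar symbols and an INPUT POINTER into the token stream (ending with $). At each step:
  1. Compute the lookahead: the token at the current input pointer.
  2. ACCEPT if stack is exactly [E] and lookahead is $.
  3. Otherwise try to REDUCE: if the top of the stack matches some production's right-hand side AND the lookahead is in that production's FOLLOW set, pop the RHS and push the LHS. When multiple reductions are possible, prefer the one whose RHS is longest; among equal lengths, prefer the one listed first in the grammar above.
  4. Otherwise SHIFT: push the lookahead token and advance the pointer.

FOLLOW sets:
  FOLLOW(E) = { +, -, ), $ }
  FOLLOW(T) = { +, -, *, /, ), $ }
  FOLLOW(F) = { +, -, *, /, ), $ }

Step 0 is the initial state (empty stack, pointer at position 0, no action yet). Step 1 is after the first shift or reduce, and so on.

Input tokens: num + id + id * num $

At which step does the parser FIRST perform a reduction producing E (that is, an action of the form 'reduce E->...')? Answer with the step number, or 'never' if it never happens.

Answer: 4

Derivation:
Step 1: shift num. Stack=[num] ptr=1 lookahead=+ remaining=[+ id + id * num $]
Step 2: reduce F->num. Stack=[F] ptr=1 lookahead=+ remaining=[+ id + id * num $]
Step 3: reduce T->F. Stack=[T] ptr=1 lookahead=+ remaining=[+ id + id * num $]
Step 4: reduce E->T. Stack=[E] ptr=1 lookahead=+ remaining=[+ id + id * num $]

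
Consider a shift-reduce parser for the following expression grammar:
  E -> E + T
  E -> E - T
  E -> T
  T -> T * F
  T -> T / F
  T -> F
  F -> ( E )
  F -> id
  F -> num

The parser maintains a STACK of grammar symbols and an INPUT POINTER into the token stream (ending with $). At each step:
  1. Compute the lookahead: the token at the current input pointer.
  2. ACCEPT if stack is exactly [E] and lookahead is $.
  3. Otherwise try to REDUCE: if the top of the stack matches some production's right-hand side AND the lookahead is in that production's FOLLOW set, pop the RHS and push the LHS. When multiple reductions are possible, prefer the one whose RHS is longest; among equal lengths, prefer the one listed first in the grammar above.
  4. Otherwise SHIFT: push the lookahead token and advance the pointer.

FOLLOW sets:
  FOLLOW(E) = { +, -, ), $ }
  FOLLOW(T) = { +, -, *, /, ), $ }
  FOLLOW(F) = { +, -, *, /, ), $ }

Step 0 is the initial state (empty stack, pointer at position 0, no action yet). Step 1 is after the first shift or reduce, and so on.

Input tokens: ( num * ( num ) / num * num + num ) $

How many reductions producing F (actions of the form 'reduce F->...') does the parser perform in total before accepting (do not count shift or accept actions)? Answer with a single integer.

Step 1: shift (. Stack=[(] ptr=1 lookahead=num remaining=[num * ( num ) / num * num + num ) $]
Step 2: shift num. Stack=[( num] ptr=2 lookahead=* remaining=[* ( num ) / num * num + num ) $]
Step 3: reduce F->num. Stack=[( F] ptr=2 lookahead=* remaining=[* ( num ) / num * num + num ) $]
Step 4: reduce T->F. Stack=[( T] ptr=2 lookahead=* remaining=[* ( num ) / num * num + num ) $]
Step 5: shift *. Stack=[( T *] ptr=3 lookahead=( remaining=[( num ) / num * num + num ) $]
Step 6: shift (. Stack=[( T * (] ptr=4 lookahead=num remaining=[num ) / num * num + num ) $]
Step 7: shift num. Stack=[( T * ( num] ptr=5 lookahead=) remaining=[) / num * num + num ) $]
Step 8: reduce F->num. Stack=[( T * ( F] ptr=5 lookahead=) remaining=[) / num * num + num ) $]
Step 9: reduce T->F. Stack=[( T * ( T] ptr=5 lookahead=) remaining=[) / num * num + num ) $]
Step 10: reduce E->T. Stack=[( T * ( E] ptr=5 lookahead=) remaining=[) / num * num + num ) $]
Step 11: shift ). Stack=[( T * ( E )] ptr=6 lookahead=/ remaining=[/ num * num + num ) $]
Step 12: reduce F->( E ). Stack=[( T * F] ptr=6 lookahead=/ remaining=[/ num * num + num ) $]
Step 13: reduce T->T * F. Stack=[( T] ptr=6 lookahead=/ remaining=[/ num * num + num ) $]
Step 14: shift /. Stack=[( T /] ptr=7 lookahead=num remaining=[num * num + num ) $]
Step 15: shift num. Stack=[( T / num] ptr=8 lookahead=* remaining=[* num + num ) $]
Step 16: reduce F->num. Stack=[( T / F] ptr=8 lookahead=* remaining=[* num + num ) $]
Step 17: reduce T->T / F. Stack=[( T] ptr=8 lookahead=* remaining=[* num + num ) $]
Step 18: shift *. Stack=[( T *] ptr=9 lookahead=num remaining=[num + num ) $]
Step 19: shift num. Stack=[( T * num] ptr=10 lookahead=+ remaining=[+ num ) $]
Step 20: reduce F->num. Stack=[( T * F] ptr=10 lookahead=+ remaining=[+ num ) $]
Step 21: reduce T->T * F. Stack=[( T] ptr=10 lookahead=+ remaining=[+ num ) $]
Step 22: reduce E->T. Stack=[( E] ptr=10 lookahead=+ remaining=[+ num ) $]
Step 23: shift +. Stack=[( E +] ptr=11 lookahead=num remaining=[num ) $]
Step 24: shift num. Stack=[( E + num] ptr=12 lookahead=) remaining=[) $]
Step 25: reduce F->num. Stack=[( E + F] ptr=12 lookahead=) remaining=[) $]
Step 26: reduce T->F. Stack=[( E + T] ptr=12 lookahead=) remaining=[) $]
Step 27: reduce E->E + T. Stack=[( E] ptr=12 lookahead=) remaining=[) $]
Step 28: shift ). Stack=[( E )] ptr=13 lookahead=$ remaining=[$]
Step 29: reduce F->( E ). Stack=[F] ptr=13 lookahead=$ remaining=[$]
Step 30: reduce T->F. Stack=[T] ptr=13 lookahead=$ remaining=[$]
Step 31: reduce E->T. Stack=[E] ptr=13 lookahead=$ remaining=[$]
Step 32: accept. Stack=[E] ptr=13 lookahead=$ remaining=[$]

Answer: 7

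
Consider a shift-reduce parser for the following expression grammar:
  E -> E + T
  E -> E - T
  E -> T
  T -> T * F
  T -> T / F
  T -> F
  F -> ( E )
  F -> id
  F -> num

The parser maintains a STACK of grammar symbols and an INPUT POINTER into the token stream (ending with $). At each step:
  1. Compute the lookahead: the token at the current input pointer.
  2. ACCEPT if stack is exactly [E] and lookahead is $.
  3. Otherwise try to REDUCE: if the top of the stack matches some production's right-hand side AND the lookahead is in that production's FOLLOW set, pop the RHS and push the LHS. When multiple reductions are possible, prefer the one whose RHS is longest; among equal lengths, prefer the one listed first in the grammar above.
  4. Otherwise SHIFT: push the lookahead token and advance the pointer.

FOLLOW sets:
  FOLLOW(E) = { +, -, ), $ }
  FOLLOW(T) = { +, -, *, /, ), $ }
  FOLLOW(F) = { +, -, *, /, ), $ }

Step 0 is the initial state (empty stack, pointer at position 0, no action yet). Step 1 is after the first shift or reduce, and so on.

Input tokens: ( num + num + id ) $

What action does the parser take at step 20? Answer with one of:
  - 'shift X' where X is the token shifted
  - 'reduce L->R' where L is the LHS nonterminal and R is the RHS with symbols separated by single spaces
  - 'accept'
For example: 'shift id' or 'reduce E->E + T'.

Step 1: shift (. Stack=[(] ptr=1 lookahead=num remaining=[num + num + id ) $]
Step 2: shift num. Stack=[( num] ptr=2 lookahead=+ remaining=[+ num + id ) $]
Step 3: reduce F->num. Stack=[( F] ptr=2 lookahead=+ remaining=[+ num + id ) $]
Step 4: reduce T->F. Stack=[( T] ptr=2 lookahead=+ remaining=[+ num + id ) $]
Step 5: reduce E->T. Stack=[( E] ptr=2 lookahead=+ remaining=[+ num + id ) $]
Step 6: shift +. Stack=[( E +] ptr=3 lookahead=num remaining=[num + id ) $]
Step 7: shift num. Stack=[( E + num] ptr=4 lookahead=+ remaining=[+ id ) $]
Step 8: reduce F->num. Stack=[( E + F] ptr=4 lookahead=+ remaining=[+ id ) $]
Step 9: reduce T->F. Stack=[( E + T] ptr=4 lookahead=+ remaining=[+ id ) $]
Step 10: reduce E->E + T. Stack=[( E] ptr=4 lookahead=+ remaining=[+ id ) $]
Step 11: shift +. Stack=[( E +] ptr=5 lookahead=id remaining=[id ) $]
Step 12: shift id. Stack=[( E + id] ptr=6 lookahead=) remaining=[) $]
Step 13: reduce F->id. Stack=[( E + F] ptr=6 lookahead=) remaining=[) $]
Step 14: reduce T->F. Stack=[( E + T] ptr=6 lookahead=) remaining=[) $]
Step 15: reduce E->E + T. Stack=[( E] ptr=6 lookahead=) remaining=[) $]
Step 16: shift ). Stack=[( E )] ptr=7 lookahead=$ remaining=[$]
Step 17: reduce F->( E ). Stack=[F] ptr=7 lookahead=$ remaining=[$]
Step 18: reduce T->F. Stack=[T] ptr=7 lookahead=$ remaining=[$]
Step 19: reduce E->T. Stack=[E] ptr=7 lookahead=$ remaining=[$]
Step 20: accept. Stack=[E] ptr=7 lookahead=$ remaining=[$]

Answer: accept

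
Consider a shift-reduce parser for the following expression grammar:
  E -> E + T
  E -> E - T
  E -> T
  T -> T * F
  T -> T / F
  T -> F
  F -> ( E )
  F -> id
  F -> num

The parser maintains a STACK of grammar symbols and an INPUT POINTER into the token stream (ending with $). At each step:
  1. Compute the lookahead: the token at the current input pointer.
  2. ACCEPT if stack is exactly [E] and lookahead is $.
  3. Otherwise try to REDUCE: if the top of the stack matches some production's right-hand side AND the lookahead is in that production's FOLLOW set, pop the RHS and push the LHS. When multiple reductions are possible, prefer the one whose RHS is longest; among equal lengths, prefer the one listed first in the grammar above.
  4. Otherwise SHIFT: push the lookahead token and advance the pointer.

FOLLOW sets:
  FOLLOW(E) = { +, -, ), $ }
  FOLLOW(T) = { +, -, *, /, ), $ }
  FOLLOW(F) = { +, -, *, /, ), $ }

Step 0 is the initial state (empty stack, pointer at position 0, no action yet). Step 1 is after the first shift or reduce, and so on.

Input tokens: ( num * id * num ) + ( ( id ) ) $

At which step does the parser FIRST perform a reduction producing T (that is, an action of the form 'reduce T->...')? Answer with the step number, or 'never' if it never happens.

Step 1: shift (. Stack=[(] ptr=1 lookahead=num remaining=[num * id * num ) + ( ( id ) ) $]
Step 2: shift num. Stack=[( num] ptr=2 lookahead=* remaining=[* id * num ) + ( ( id ) ) $]
Step 3: reduce F->num. Stack=[( F] ptr=2 lookahead=* remaining=[* id * num ) + ( ( id ) ) $]
Step 4: reduce T->F. Stack=[( T] ptr=2 lookahead=* remaining=[* id * num ) + ( ( id ) ) $]

Answer: 4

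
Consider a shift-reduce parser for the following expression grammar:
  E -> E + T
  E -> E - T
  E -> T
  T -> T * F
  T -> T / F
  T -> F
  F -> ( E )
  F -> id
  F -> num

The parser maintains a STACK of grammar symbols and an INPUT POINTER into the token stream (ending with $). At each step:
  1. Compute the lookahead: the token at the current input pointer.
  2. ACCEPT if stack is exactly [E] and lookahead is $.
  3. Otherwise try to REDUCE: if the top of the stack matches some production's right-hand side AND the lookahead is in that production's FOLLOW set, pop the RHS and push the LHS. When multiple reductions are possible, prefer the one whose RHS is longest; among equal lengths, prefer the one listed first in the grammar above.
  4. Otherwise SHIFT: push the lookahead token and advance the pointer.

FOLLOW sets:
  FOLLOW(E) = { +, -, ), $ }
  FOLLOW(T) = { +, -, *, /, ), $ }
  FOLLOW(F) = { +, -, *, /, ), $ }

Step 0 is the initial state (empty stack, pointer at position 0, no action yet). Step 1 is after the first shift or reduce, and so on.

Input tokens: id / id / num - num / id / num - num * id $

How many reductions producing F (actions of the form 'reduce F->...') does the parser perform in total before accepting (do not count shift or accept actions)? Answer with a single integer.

Answer: 8

Derivation:
Step 1: shift id. Stack=[id] ptr=1 lookahead=/ remaining=[/ id / num - num / id / num - num * id $]
Step 2: reduce F->id. Stack=[F] ptr=1 lookahead=/ remaining=[/ id / num - num / id / num - num * id $]
Step 3: reduce T->F. Stack=[T] ptr=1 lookahead=/ remaining=[/ id / num - num / id / num - num * id $]
Step 4: shift /. Stack=[T /] ptr=2 lookahead=id remaining=[id / num - num / id / num - num * id $]
Step 5: shift id. Stack=[T / id] ptr=3 lookahead=/ remaining=[/ num - num / id / num - num * id $]
Step 6: reduce F->id. Stack=[T / F] ptr=3 lookahead=/ remaining=[/ num - num / id / num - num * id $]
Step 7: reduce T->T / F. Stack=[T] ptr=3 lookahead=/ remaining=[/ num - num / id / num - num * id $]
Step 8: shift /. Stack=[T /] ptr=4 lookahead=num remaining=[num - num / id / num - num * id $]
Step 9: shift num. Stack=[T / num] ptr=5 lookahead=- remaining=[- num / id / num - num * id $]
Step 10: reduce F->num. Stack=[T / F] ptr=5 lookahead=- remaining=[- num / id / num - num * id $]
Step 11: reduce T->T / F. Stack=[T] ptr=5 lookahead=- remaining=[- num / id / num - num * id $]
Step 12: reduce E->T. Stack=[E] ptr=5 lookahead=- remaining=[- num / id / num - num * id $]
Step 13: shift -. Stack=[E -] ptr=6 lookahead=num remaining=[num / id / num - num * id $]
Step 14: shift num. Stack=[E - num] ptr=7 lookahead=/ remaining=[/ id / num - num * id $]
Step 15: reduce F->num. Stack=[E - F] ptr=7 lookahead=/ remaining=[/ id / num - num * id $]
Step 16: reduce T->F. Stack=[E - T] ptr=7 lookahead=/ remaining=[/ id / num - num * id $]
Step 17: shift /. Stack=[E - T /] ptr=8 lookahead=id remaining=[id / num - num * id $]
Step 18: shift id. Stack=[E - T / id] ptr=9 lookahead=/ remaining=[/ num - num * id $]
Step 19: reduce F->id. Stack=[E - T / F] ptr=9 lookahead=/ remaining=[/ num - num * id $]
Step 20: reduce T->T / F. Stack=[E - T] ptr=9 lookahead=/ remaining=[/ num - num * id $]
Step 21: shift /. Stack=[E - T /] ptr=10 lookahead=num remaining=[num - num * id $]
Step 22: shift num. Stack=[E - T / num] ptr=11 lookahead=- remaining=[- num * id $]
Step 23: reduce F->num. Stack=[E - T / F] ptr=11 lookahead=- remaining=[- num * id $]
Step 24: reduce T->T / F. Stack=[E - T] ptr=11 lookahead=- remaining=[- num * id $]
Step 25: reduce E->E - T. Stack=[E] ptr=11 lookahead=- remaining=[- num * id $]
Step 26: shift -. Stack=[E -] ptr=12 lookahead=num remaining=[num * id $]
Step 27: shift num. Stack=[E - num] ptr=13 lookahead=* remaining=[* id $]
Step 28: reduce F->num. Stack=[E - F] ptr=13 lookahead=* remaining=[* id $]
Step 29: reduce T->F. Stack=[E - T] ptr=13 lookahead=* remaining=[* id $]
Step 30: shift *. Stack=[E - T *] ptr=14 lookahead=id remaining=[id $]
Step 31: shift id. Stack=[E - T * id] ptr=15 lookahead=$ remaining=[$]
Step 32: reduce F->id. Stack=[E - T * F] ptr=15 lookahead=$ remaining=[$]
Step 33: reduce T->T * F. Stack=[E - T] ptr=15 lookahead=$ remaining=[$]
Step 34: reduce E->E - T. Stack=[E] ptr=15 lookahead=$ remaining=[$]
Step 35: accept. Stack=[E] ptr=15 lookahead=$ remaining=[$]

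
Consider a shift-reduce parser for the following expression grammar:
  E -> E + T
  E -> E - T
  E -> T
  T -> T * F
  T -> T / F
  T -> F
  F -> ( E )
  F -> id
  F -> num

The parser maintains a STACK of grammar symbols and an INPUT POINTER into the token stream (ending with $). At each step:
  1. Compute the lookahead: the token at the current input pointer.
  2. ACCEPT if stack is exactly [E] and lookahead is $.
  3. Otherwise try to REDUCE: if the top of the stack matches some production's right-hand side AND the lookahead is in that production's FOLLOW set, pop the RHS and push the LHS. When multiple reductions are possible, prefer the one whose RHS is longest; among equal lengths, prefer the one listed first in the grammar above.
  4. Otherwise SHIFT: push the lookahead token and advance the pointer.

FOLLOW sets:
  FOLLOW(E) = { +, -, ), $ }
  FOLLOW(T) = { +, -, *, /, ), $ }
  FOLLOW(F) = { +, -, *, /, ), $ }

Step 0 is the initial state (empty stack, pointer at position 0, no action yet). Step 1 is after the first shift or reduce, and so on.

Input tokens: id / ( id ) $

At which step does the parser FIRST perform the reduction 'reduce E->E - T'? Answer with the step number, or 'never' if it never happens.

Step 1: shift id. Stack=[id] ptr=1 lookahead=/ remaining=[/ ( id ) $]
Step 2: reduce F->id. Stack=[F] ptr=1 lookahead=/ remaining=[/ ( id ) $]
Step 3: reduce T->F. Stack=[T] ptr=1 lookahead=/ remaining=[/ ( id ) $]
Step 4: shift /. Stack=[T /] ptr=2 lookahead=( remaining=[( id ) $]
Step 5: shift (. Stack=[T / (] ptr=3 lookahead=id remaining=[id ) $]
Step 6: shift id. Stack=[T / ( id] ptr=4 lookahead=) remaining=[) $]
Step 7: reduce F->id. Stack=[T / ( F] ptr=4 lookahead=) remaining=[) $]
Step 8: reduce T->F. Stack=[T / ( T] ptr=4 lookahead=) remaining=[) $]
Step 9: reduce E->T. Stack=[T / ( E] ptr=4 lookahead=) remaining=[) $]
Step 10: shift ). Stack=[T / ( E )] ptr=5 lookahead=$ remaining=[$]
Step 11: reduce F->( E ). Stack=[T / F] ptr=5 lookahead=$ remaining=[$]
Step 12: reduce T->T / F. Stack=[T] ptr=5 lookahead=$ remaining=[$]
Step 13: reduce E->T. Stack=[E] ptr=5 lookahead=$ remaining=[$]
Step 14: accept. Stack=[E] ptr=5 lookahead=$ remaining=[$]

Answer: never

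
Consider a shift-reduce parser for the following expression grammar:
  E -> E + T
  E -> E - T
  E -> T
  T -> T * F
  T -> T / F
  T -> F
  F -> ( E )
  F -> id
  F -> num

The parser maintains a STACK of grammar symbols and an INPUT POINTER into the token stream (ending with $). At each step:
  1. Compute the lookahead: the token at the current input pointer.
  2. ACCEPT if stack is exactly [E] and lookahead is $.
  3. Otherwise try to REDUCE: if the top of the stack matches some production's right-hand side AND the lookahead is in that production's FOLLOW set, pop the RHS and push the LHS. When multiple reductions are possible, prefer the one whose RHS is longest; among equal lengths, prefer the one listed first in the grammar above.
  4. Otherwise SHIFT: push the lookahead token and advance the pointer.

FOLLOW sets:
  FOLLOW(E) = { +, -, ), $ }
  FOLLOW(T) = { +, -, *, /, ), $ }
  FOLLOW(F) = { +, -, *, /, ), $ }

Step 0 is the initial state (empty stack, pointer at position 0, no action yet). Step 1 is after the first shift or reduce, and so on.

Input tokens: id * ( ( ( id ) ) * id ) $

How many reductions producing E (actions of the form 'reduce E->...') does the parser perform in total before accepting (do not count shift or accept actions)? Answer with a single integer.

Answer: 4

Derivation:
Step 1: shift id. Stack=[id] ptr=1 lookahead=* remaining=[* ( ( ( id ) ) * id ) $]
Step 2: reduce F->id. Stack=[F] ptr=1 lookahead=* remaining=[* ( ( ( id ) ) * id ) $]
Step 3: reduce T->F. Stack=[T] ptr=1 lookahead=* remaining=[* ( ( ( id ) ) * id ) $]
Step 4: shift *. Stack=[T *] ptr=2 lookahead=( remaining=[( ( ( id ) ) * id ) $]
Step 5: shift (. Stack=[T * (] ptr=3 lookahead=( remaining=[( ( id ) ) * id ) $]
Step 6: shift (. Stack=[T * ( (] ptr=4 lookahead=( remaining=[( id ) ) * id ) $]
Step 7: shift (. Stack=[T * ( ( (] ptr=5 lookahead=id remaining=[id ) ) * id ) $]
Step 8: shift id. Stack=[T * ( ( ( id] ptr=6 lookahead=) remaining=[) ) * id ) $]
Step 9: reduce F->id. Stack=[T * ( ( ( F] ptr=6 lookahead=) remaining=[) ) * id ) $]
Step 10: reduce T->F. Stack=[T * ( ( ( T] ptr=6 lookahead=) remaining=[) ) * id ) $]
Step 11: reduce E->T. Stack=[T * ( ( ( E] ptr=6 lookahead=) remaining=[) ) * id ) $]
Step 12: shift ). Stack=[T * ( ( ( E )] ptr=7 lookahead=) remaining=[) * id ) $]
Step 13: reduce F->( E ). Stack=[T * ( ( F] ptr=7 lookahead=) remaining=[) * id ) $]
Step 14: reduce T->F. Stack=[T * ( ( T] ptr=7 lookahead=) remaining=[) * id ) $]
Step 15: reduce E->T. Stack=[T * ( ( E] ptr=7 lookahead=) remaining=[) * id ) $]
Step 16: shift ). Stack=[T * ( ( E )] ptr=8 lookahead=* remaining=[* id ) $]
Step 17: reduce F->( E ). Stack=[T * ( F] ptr=8 lookahead=* remaining=[* id ) $]
Step 18: reduce T->F. Stack=[T * ( T] ptr=8 lookahead=* remaining=[* id ) $]
Step 19: shift *. Stack=[T * ( T *] ptr=9 lookahead=id remaining=[id ) $]
Step 20: shift id. Stack=[T * ( T * id] ptr=10 lookahead=) remaining=[) $]
Step 21: reduce F->id. Stack=[T * ( T * F] ptr=10 lookahead=) remaining=[) $]
Step 22: reduce T->T * F. Stack=[T * ( T] ptr=10 lookahead=) remaining=[) $]
Step 23: reduce E->T. Stack=[T * ( E] ptr=10 lookahead=) remaining=[) $]
Step 24: shift ). Stack=[T * ( E )] ptr=11 lookahead=$ remaining=[$]
Step 25: reduce F->( E ). Stack=[T * F] ptr=11 lookahead=$ remaining=[$]
Step 26: reduce T->T * F. Stack=[T] ptr=11 lookahead=$ remaining=[$]
Step 27: reduce E->T. Stack=[E] ptr=11 lookahead=$ remaining=[$]
Step 28: accept. Stack=[E] ptr=11 lookahead=$ remaining=[$]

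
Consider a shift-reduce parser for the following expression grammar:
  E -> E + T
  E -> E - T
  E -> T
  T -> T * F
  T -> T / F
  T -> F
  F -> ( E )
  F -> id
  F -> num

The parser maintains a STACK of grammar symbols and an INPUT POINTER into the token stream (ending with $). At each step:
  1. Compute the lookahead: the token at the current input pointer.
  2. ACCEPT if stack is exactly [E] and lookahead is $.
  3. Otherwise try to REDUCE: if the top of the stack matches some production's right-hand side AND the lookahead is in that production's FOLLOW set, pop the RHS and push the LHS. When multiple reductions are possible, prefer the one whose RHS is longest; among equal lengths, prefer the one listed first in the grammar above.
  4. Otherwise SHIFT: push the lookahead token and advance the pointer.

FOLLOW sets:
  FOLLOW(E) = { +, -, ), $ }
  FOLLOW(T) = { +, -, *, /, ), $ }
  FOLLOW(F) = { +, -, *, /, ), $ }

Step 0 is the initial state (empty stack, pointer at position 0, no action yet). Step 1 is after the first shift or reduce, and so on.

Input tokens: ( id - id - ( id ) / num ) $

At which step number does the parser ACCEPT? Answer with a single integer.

Answer: 29

Derivation:
Step 1: shift (. Stack=[(] ptr=1 lookahead=id remaining=[id - id - ( id ) / num ) $]
Step 2: shift id. Stack=[( id] ptr=2 lookahead=- remaining=[- id - ( id ) / num ) $]
Step 3: reduce F->id. Stack=[( F] ptr=2 lookahead=- remaining=[- id - ( id ) / num ) $]
Step 4: reduce T->F. Stack=[( T] ptr=2 lookahead=- remaining=[- id - ( id ) / num ) $]
Step 5: reduce E->T. Stack=[( E] ptr=2 lookahead=- remaining=[- id - ( id ) / num ) $]
Step 6: shift -. Stack=[( E -] ptr=3 lookahead=id remaining=[id - ( id ) / num ) $]
Step 7: shift id. Stack=[( E - id] ptr=4 lookahead=- remaining=[- ( id ) / num ) $]
Step 8: reduce F->id. Stack=[( E - F] ptr=4 lookahead=- remaining=[- ( id ) / num ) $]
Step 9: reduce T->F. Stack=[( E - T] ptr=4 lookahead=- remaining=[- ( id ) / num ) $]
Step 10: reduce E->E - T. Stack=[( E] ptr=4 lookahead=- remaining=[- ( id ) / num ) $]
Step 11: shift -. Stack=[( E -] ptr=5 lookahead=( remaining=[( id ) / num ) $]
Step 12: shift (. Stack=[( E - (] ptr=6 lookahead=id remaining=[id ) / num ) $]
Step 13: shift id. Stack=[( E - ( id] ptr=7 lookahead=) remaining=[) / num ) $]
Step 14: reduce F->id. Stack=[( E - ( F] ptr=7 lookahead=) remaining=[) / num ) $]
Step 15: reduce T->F. Stack=[( E - ( T] ptr=7 lookahead=) remaining=[) / num ) $]
Step 16: reduce E->T. Stack=[( E - ( E] ptr=7 lookahead=) remaining=[) / num ) $]
Step 17: shift ). Stack=[( E - ( E )] ptr=8 lookahead=/ remaining=[/ num ) $]
Step 18: reduce F->( E ). Stack=[( E - F] ptr=8 lookahead=/ remaining=[/ num ) $]
Step 19: reduce T->F. Stack=[( E - T] ptr=8 lookahead=/ remaining=[/ num ) $]
Step 20: shift /. Stack=[( E - T /] ptr=9 lookahead=num remaining=[num ) $]
Step 21: shift num. Stack=[( E - T / num] ptr=10 lookahead=) remaining=[) $]
Step 22: reduce F->num. Stack=[( E - T / F] ptr=10 lookahead=) remaining=[) $]
Step 23: reduce T->T / F. Stack=[( E - T] ptr=10 lookahead=) remaining=[) $]
Step 24: reduce E->E - T. Stack=[( E] ptr=10 lookahead=) remaining=[) $]
Step 25: shift ). Stack=[( E )] ptr=11 lookahead=$ remaining=[$]
Step 26: reduce F->( E ). Stack=[F] ptr=11 lookahead=$ remaining=[$]
Step 27: reduce T->F. Stack=[T] ptr=11 lookahead=$ remaining=[$]
Step 28: reduce E->T. Stack=[E] ptr=11 lookahead=$ remaining=[$]
Step 29: accept. Stack=[E] ptr=11 lookahead=$ remaining=[$]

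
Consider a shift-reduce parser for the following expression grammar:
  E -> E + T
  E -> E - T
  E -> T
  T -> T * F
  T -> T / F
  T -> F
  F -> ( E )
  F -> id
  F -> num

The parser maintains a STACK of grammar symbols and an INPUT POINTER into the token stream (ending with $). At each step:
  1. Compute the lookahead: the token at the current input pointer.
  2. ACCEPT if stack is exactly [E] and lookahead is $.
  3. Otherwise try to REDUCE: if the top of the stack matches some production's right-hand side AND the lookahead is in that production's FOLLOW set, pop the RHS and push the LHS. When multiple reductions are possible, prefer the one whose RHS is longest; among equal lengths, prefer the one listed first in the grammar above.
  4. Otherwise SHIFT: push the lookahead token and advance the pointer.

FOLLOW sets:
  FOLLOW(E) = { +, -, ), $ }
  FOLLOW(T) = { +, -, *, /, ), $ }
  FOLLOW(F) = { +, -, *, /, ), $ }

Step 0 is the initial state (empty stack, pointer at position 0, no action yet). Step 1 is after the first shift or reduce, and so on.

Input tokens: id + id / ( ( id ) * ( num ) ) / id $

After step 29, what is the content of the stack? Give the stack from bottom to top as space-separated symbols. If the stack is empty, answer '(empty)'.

Answer: E + T / ( E )

Derivation:
Step 1: shift id. Stack=[id] ptr=1 lookahead=+ remaining=[+ id / ( ( id ) * ( num ) ) / id $]
Step 2: reduce F->id. Stack=[F] ptr=1 lookahead=+ remaining=[+ id / ( ( id ) * ( num ) ) / id $]
Step 3: reduce T->F. Stack=[T] ptr=1 lookahead=+ remaining=[+ id / ( ( id ) * ( num ) ) / id $]
Step 4: reduce E->T. Stack=[E] ptr=1 lookahead=+ remaining=[+ id / ( ( id ) * ( num ) ) / id $]
Step 5: shift +. Stack=[E +] ptr=2 lookahead=id remaining=[id / ( ( id ) * ( num ) ) / id $]
Step 6: shift id. Stack=[E + id] ptr=3 lookahead=/ remaining=[/ ( ( id ) * ( num ) ) / id $]
Step 7: reduce F->id. Stack=[E + F] ptr=3 lookahead=/ remaining=[/ ( ( id ) * ( num ) ) / id $]
Step 8: reduce T->F. Stack=[E + T] ptr=3 lookahead=/ remaining=[/ ( ( id ) * ( num ) ) / id $]
Step 9: shift /. Stack=[E + T /] ptr=4 lookahead=( remaining=[( ( id ) * ( num ) ) / id $]
Step 10: shift (. Stack=[E + T / (] ptr=5 lookahead=( remaining=[( id ) * ( num ) ) / id $]
Step 11: shift (. Stack=[E + T / ( (] ptr=6 lookahead=id remaining=[id ) * ( num ) ) / id $]
Step 12: shift id. Stack=[E + T / ( ( id] ptr=7 lookahead=) remaining=[) * ( num ) ) / id $]
Step 13: reduce F->id. Stack=[E + T / ( ( F] ptr=7 lookahead=) remaining=[) * ( num ) ) / id $]
Step 14: reduce T->F. Stack=[E + T / ( ( T] ptr=7 lookahead=) remaining=[) * ( num ) ) / id $]
Step 15: reduce E->T. Stack=[E + T / ( ( E] ptr=7 lookahead=) remaining=[) * ( num ) ) / id $]
Step 16: shift ). Stack=[E + T / ( ( E )] ptr=8 lookahead=* remaining=[* ( num ) ) / id $]
Step 17: reduce F->( E ). Stack=[E + T / ( F] ptr=8 lookahead=* remaining=[* ( num ) ) / id $]
Step 18: reduce T->F. Stack=[E + T / ( T] ptr=8 lookahead=* remaining=[* ( num ) ) / id $]
Step 19: shift *. Stack=[E + T / ( T *] ptr=9 lookahead=( remaining=[( num ) ) / id $]
Step 20: shift (. Stack=[E + T / ( T * (] ptr=10 lookahead=num remaining=[num ) ) / id $]
Step 21: shift num. Stack=[E + T / ( T * ( num] ptr=11 lookahead=) remaining=[) ) / id $]
Step 22: reduce F->num. Stack=[E + T / ( T * ( F] ptr=11 lookahead=) remaining=[) ) / id $]
Step 23: reduce T->F. Stack=[E + T / ( T * ( T] ptr=11 lookahead=) remaining=[) ) / id $]
Step 24: reduce E->T. Stack=[E + T / ( T * ( E] ptr=11 lookahead=) remaining=[) ) / id $]
Step 25: shift ). Stack=[E + T / ( T * ( E )] ptr=12 lookahead=) remaining=[) / id $]
Step 26: reduce F->( E ). Stack=[E + T / ( T * F] ptr=12 lookahead=) remaining=[) / id $]
Step 27: reduce T->T * F. Stack=[E + T / ( T] ptr=12 lookahead=) remaining=[) / id $]
Step 28: reduce E->T. Stack=[E + T / ( E] ptr=12 lookahead=) remaining=[) / id $]
Step 29: shift ). Stack=[E + T / ( E )] ptr=13 lookahead=/ remaining=[/ id $]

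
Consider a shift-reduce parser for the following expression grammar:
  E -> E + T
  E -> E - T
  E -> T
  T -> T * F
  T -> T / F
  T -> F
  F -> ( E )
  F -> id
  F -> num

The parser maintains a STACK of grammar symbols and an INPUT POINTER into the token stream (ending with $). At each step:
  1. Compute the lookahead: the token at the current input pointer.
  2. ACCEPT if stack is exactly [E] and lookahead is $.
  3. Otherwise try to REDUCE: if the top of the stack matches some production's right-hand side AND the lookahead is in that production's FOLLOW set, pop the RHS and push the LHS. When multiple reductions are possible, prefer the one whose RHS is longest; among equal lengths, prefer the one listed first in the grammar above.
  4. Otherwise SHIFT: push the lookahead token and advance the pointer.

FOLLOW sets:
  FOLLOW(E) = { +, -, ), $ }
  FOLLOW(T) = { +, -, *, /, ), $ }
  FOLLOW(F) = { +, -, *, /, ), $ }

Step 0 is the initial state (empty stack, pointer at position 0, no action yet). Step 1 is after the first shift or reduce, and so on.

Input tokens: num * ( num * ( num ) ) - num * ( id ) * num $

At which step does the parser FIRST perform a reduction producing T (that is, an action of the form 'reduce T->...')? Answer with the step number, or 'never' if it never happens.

Step 1: shift num. Stack=[num] ptr=1 lookahead=* remaining=[* ( num * ( num ) ) - num * ( id ) * num $]
Step 2: reduce F->num. Stack=[F] ptr=1 lookahead=* remaining=[* ( num * ( num ) ) - num * ( id ) * num $]
Step 3: reduce T->F. Stack=[T] ptr=1 lookahead=* remaining=[* ( num * ( num ) ) - num * ( id ) * num $]

Answer: 3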